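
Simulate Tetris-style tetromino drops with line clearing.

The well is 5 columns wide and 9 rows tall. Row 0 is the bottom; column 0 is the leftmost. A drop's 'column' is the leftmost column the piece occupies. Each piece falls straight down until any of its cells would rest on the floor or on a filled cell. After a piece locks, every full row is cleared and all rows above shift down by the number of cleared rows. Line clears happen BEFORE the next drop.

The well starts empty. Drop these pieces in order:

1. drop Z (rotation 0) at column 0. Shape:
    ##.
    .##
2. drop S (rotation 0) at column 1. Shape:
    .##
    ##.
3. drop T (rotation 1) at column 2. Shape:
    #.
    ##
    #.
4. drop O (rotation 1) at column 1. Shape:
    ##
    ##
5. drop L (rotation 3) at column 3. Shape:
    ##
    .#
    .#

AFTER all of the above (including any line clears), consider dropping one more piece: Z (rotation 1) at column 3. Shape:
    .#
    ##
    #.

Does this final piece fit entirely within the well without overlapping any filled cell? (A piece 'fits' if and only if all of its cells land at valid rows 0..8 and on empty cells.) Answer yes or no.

Drop 1: Z rot0 at col 0 lands with bottom-row=0; cleared 0 line(s) (total 0); column heights now [2 2 1 0 0], max=2
Drop 2: S rot0 at col 1 lands with bottom-row=2; cleared 0 line(s) (total 0); column heights now [2 3 4 4 0], max=4
Drop 3: T rot1 at col 2 lands with bottom-row=4; cleared 0 line(s) (total 0); column heights now [2 3 7 6 0], max=7
Drop 4: O rot1 at col 1 lands with bottom-row=7; cleared 0 line(s) (total 0); column heights now [2 9 9 6 0], max=9
Drop 5: L rot3 at col 3 lands with bottom-row=4; cleared 0 line(s) (total 0); column heights now [2 9 9 7 7], max=9
Test piece Z rot1 at col 3 (width 2): heights before test = [2 9 9 7 7]; fits = False

Answer: no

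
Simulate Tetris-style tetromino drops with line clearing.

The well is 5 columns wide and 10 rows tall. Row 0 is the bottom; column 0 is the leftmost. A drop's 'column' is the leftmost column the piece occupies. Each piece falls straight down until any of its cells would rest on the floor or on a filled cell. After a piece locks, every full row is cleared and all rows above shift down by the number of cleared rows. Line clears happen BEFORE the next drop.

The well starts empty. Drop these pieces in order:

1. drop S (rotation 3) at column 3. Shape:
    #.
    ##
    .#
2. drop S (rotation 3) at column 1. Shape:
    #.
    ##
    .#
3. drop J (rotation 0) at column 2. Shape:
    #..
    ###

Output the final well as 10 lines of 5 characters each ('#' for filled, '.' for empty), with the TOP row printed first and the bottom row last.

Answer: .....
.....
.....
.....
.....
..#..
..###
.#.#.
.####
..#.#

Derivation:
Drop 1: S rot3 at col 3 lands with bottom-row=0; cleared 0 line(s) (total 0); column heights now [0 0 0 3 2], max=3
Drop 2: S rot3 at col 1 lands with bottom-row=0; cleared 0 line(s) (total 0); column heights now [0 3 2 3 2], max=3
Drop 3: J rot0 at col 2 lands with bottom-row=3; cleared 0 line(s) (total 0); column heights now [0 3 5 4 4], max=5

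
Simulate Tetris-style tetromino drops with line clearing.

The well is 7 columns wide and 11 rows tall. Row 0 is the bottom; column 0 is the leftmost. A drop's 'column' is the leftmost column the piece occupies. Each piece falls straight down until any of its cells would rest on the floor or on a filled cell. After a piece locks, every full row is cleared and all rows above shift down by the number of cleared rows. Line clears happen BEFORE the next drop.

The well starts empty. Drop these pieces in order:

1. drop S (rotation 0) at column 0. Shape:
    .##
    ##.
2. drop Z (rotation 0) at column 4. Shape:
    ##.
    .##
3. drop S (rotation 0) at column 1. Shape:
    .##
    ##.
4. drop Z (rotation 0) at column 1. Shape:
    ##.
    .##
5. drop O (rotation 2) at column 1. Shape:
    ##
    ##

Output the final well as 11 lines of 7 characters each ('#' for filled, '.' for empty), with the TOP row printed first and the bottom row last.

Drop 1: S rot0 at col 0 lands with bottom-row=0; cleared 0 line(s) (total 0); column heights now [1 2 2 0 0 0 0], max=2
Drop 2: Z rot0 at col 4 lands with bottom-row=0; cleared 0 line(s) (total 0); column heights now [1 2 2 0 2 2 1], max=2
Drop 3: S rot0 at col 1 lands with bottom-row=2; cleared 0 line(s) (total 0); column heights now [1 3 4 4 2 2 1], max=4
Drop 4: Z rot0 at col 1 lands with bottom-row=4; cleared 0 line(s) (total 0); column heights now [1 6 6 5 2 2 1], max=6
Drop 5: O rot2 at col 1 lands with bottom-row=6; cleared 0 line(s) (total 0); column heights now [1 8 8 5 2 2 1], max=8

Answer: .......
.......
.......
.##....
.##....
.##....
..##...
..##...
.##....
.##.##.
##...##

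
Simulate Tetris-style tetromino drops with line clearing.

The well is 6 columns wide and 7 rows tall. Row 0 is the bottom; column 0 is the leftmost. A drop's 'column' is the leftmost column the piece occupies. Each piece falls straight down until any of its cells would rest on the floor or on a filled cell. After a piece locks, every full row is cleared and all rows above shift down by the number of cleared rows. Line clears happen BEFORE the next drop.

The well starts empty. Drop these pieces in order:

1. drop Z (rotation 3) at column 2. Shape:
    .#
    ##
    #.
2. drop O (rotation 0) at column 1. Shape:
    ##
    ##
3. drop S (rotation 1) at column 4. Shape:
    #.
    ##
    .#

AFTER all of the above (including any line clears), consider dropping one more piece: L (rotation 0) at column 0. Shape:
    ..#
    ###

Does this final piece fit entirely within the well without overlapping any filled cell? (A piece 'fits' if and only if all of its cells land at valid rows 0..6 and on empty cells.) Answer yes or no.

Drop 1: Z rot3 at col 2 lands with bottom-row=0; cleared 0 line(s) (total 0); column heights now [0 0 2 3 0 0], max=3
Drop 2: O rot0 at col 1 lands with bottom-row=2; cleared 0 line(s) (total 0); column heights now [0 4 4 3 0 0], max=4
Drop 3: S rot1 at col 4 lands with bottom-row=0; cleared 0 line(s) (total 0); column heights now [0 4 4 3 3 2], max=4
Test piece L rot0 at col 0 (width 3): heights before test = [0 4 4 3 3 2]; fits = True

Answer: yes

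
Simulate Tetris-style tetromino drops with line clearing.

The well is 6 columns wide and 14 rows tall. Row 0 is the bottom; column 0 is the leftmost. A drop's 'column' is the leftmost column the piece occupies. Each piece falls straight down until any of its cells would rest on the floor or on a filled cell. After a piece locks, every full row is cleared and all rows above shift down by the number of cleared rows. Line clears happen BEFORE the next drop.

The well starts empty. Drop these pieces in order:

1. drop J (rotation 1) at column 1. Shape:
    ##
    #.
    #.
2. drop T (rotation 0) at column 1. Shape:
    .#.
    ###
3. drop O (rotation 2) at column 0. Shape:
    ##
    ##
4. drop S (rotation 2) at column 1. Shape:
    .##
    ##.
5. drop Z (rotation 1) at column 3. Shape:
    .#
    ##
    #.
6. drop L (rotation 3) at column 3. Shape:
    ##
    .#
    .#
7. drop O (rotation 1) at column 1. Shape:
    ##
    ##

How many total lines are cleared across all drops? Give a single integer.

Answer: 0

Derivation:
Drop 1: J rot1 at col 1 lands with bottom-row=0; cleared 0 line(s) (total 0); column heights now [0 3 3 0 0 0], max=3
Drop 2: T rot0 at col 1 lands with bottom-row=3; cleared 0 line(s) (total 0); column heights now [0 4 5 4 0 0], max=5
Drop 3: O rot2 at col 0 lands with bottom-row=4; cleared 0 line(s) (total 0); column heights now [6 6 5 4 0 0], max=6
Drop 4: S rot2 at col 1 lands with bottom-row=6; cleared 0 line(s) (total 0); column heights now [6 7 8 8 0 0], max=8
Drop 5: Z rot1 at col 3 lands with bottom-row=8; cleared 0 line(s) (total 0); column heights now [6 7 8 10 11 0], max=11
Drop 6: L rot3 at col 3 lands with bottom-row=11; cleared 0 line(s) (total 0); column heights now [6 7 8 14 14 0], max=14
Drop 7: O rot1 at col 1 lands with bottom-row=8; cleared 0 line(s) (total 0); column heights now [6 10 10 14 14 0], max=14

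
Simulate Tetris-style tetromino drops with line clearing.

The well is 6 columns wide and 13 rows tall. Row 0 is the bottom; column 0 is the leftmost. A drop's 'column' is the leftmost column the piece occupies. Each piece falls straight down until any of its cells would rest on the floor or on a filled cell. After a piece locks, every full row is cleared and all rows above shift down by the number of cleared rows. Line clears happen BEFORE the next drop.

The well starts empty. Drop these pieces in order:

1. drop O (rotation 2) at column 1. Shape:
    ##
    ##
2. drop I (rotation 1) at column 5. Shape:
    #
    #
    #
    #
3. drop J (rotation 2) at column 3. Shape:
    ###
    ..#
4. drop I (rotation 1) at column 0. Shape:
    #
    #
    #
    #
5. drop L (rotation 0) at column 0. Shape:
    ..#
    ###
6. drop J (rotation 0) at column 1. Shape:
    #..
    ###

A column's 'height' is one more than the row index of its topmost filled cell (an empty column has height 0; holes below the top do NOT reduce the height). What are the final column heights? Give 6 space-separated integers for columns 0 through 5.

Drop 1: O rot2 at col 1 lands with bottom-row=0; cleared 0 line(s) (total 0); column heights now [0 2 2 0 0 0], max=2
Drop 2: I rot1 at col 5 lands with bottom-row=0; cleared 0 line(s) (total 0); column heights now [0 2 2 0 0 4], max=4
Drop 3: J rot2 at col 3 lands with bottom-row=4; cleared 0 line(s) (total 0); column heights now [0 2 2 6 6 6], max=6
Drop 4: I rot1 at col 0 lands with bottom-row=0; cleared 0 line(s) (total 0); column heights now [4 2 2 6 6 6], max=6
Drop 5: L rot0 at col 0 lands with bottom-row=4; cleared 0 line(s) (total 0); column heights now [5 5 6 6 6 6], max=6
Drop 6: J rot0 at col 1 lands with bottom-row=6; cleared 0 line(s) (total 0); column heights now [5 8 7 7 6 6], max=8

Answer: 5 8 7 7 6 6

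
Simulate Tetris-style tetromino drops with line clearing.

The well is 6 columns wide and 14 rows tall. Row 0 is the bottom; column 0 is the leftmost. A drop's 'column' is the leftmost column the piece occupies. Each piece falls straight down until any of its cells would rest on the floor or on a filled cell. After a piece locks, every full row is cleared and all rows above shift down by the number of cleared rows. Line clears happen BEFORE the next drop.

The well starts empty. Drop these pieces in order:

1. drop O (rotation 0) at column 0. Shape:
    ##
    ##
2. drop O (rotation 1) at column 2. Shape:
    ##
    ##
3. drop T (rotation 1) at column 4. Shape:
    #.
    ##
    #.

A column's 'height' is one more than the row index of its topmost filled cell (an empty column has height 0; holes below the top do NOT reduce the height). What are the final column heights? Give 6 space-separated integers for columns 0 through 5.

Answer: 1 1 1 1 2 0

Derivation:
Drop 1: O rot0 at col 0 lands with bottom-row=0; cleared 0 line(s) (total 0); column heights now [2 2 0 0 0 0], max=2
Drop 2: O rot1 at col 2 lands with bottom-row=0; cleared 0 line(s) (total 0); column heights now [2 2 2 2 0 0], max=2
Drop 3: T rot1 at col 4 lands with bottom-row=0; cleared 1 line(s) (total 1); column heights now [1 1 1 1 2 0], max=2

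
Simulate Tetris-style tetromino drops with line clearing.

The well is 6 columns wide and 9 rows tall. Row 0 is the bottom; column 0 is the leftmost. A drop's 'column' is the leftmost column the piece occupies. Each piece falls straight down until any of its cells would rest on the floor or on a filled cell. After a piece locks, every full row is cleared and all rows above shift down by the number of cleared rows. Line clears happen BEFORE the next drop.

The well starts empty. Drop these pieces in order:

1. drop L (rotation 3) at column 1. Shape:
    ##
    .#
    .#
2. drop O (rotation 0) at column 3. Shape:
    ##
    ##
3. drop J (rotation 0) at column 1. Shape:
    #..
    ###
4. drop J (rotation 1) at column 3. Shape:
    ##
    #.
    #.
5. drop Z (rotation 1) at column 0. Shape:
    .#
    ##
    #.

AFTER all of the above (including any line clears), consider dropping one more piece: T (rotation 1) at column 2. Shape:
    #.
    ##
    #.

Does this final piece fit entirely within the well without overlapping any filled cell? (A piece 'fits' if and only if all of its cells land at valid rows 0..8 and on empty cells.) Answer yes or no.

Answer: yes

Derivation:
Drop 1: L rot3 at col 1 lands with bottom-row=0; cleared 0 line(s) (total 0); column heights now [0 3 3 0 0 0], max=3
Drop 2: O rot0 at col 3 lands with bottom-row=0; cleared 0 line(s) (total 0); column heights now [0 3 3 2 2 0], max=3
Drop 3: J rot0 at col 1 lands with bottom-row=3; cleared 0 line(s) (total 0); column heights now [0 5 4 4 2 0], max=5
Drop 4: J rot1 at col 3 lands with bottom-row=4; cleared 0 line(s) (total 0); column heights now [0 5 4 7 7 0], max=7
Drop 5: Z rot1 at col 0 lands with bottom-row=4; cleared 0 line(s) (total 0); column heights now [6 7 4 7 7 0], max=7
Test piece T rot1 at col 2 (width 2): heights before test = [6 7 4 7 7 0]; fits = True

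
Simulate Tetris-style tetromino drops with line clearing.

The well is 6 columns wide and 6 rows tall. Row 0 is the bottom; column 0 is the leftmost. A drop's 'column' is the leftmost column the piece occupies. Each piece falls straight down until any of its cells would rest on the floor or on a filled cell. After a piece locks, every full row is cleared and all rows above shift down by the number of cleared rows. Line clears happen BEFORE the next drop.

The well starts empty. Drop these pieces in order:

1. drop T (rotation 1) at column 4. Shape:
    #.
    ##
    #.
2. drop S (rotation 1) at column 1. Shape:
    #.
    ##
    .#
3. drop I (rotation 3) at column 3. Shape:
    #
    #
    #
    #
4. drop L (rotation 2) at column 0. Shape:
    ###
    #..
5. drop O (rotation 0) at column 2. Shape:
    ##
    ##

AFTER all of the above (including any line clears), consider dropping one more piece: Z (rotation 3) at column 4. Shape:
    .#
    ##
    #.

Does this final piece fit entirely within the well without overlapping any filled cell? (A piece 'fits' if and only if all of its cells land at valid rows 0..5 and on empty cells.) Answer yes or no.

Drop 1: T rot1 at col 4 lands with bottom-row=0; cleared 0 line(s) (total 0); column heights now [0 0 0 0 3 2], max=3
Drop 2: S rot1 at col 1 lands with bottom-row=0; cleared 0 line(s) (total 0); column heights now [0 3 2 0 3 2], max=3
Drop 3: I rot3 at col 3 lands with bottom-row=0; cleared 0 line(s) (total 0); column heights now [0 3 2 4 3 2], max=4
Drop 4: L rot2 at col 0 lands with bottom-row=2; cleared 0 line(s) (total 0); column heights now [4 4 4 4 3 2], max=4
Drop 5: O rot0 at col 2 lands with bottom-row=4; cleared 0 line(s) (total 0); column heights now [4 4 6 6 3 2], max=6
Test piece Z rot3 at col 4 (width 2): heights before test = [4 4 6 6 3 2]; fits = True

Answer: yes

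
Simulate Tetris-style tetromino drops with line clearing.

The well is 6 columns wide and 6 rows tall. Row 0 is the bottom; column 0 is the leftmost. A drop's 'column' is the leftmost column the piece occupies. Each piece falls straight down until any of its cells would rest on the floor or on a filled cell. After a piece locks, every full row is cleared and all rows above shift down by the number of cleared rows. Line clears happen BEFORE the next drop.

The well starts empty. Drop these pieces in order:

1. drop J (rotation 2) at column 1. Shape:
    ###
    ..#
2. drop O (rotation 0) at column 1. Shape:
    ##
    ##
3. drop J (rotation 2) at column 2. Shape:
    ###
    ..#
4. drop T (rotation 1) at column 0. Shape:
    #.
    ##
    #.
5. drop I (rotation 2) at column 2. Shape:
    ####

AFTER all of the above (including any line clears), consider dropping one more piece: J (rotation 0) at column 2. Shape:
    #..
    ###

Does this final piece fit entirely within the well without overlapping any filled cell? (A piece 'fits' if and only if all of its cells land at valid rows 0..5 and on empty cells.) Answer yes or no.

Drop 1: J rot2 at col 1 lands with bottom-row=0; cleared 0 line(s) (total 0); column heights now [0 2 2 2 0 0], max=2
Drop 2: O rot0 at col 1 lands with bottom-row=2; cleared 0 line(s) (total 0); column heights now [0 4 4 2 0 0], max=4
Drop 3: J rot2 at col 2 lands with bottom-row=3; cleared 0 line(s) (total 0); column heights now [0 4 5 5 5 0], max=5
Drop 4: T rot1 at col 0 lands with bottom-row=3; cleared 0 line(s) (total 0); column heights now [6 5 5 5 5 0], max=6
Drop 5: I rot2 at col 2 lands with bottom-row=5; cleared 0 line(s) (total 0); column heights now [6 5 6 6 6 6], max=6
Test piece J rot0 at col 2 (width 3): heights before test = [6 5 6 6 6 6]; fits = False

Answer: no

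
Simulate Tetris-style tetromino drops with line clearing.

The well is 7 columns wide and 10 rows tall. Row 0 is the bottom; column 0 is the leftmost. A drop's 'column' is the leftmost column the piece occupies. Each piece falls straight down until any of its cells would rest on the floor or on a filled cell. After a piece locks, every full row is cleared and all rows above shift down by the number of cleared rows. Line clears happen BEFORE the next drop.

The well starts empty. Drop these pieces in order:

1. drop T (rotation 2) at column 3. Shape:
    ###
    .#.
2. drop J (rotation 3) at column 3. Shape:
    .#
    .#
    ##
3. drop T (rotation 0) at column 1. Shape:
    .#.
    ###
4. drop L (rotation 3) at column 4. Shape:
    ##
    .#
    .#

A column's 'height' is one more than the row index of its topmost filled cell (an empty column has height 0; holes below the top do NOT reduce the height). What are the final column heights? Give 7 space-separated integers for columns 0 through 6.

Drop 1: T rot2 at col 3 lands with bottom-row=0; cleared 0 line(s) (total 0); column heights now [0 0 0 2 2 2 0], max=2
Drop 2: J rot3 at col 3 lands with bottom-row=2; cleared 0 line(s) (total 0); column heights now [0 0 0 3 5 2 0], max=5
Drop 3: T rot0 at col 1 lands with bottom-row=3; cleared 0 line(s) (total 0); column heights now [0 4 5 4 5 2 0], max=5
Drop 4: L rot3 at col 4 lands with bottom-row=3; cleared 0 line(s) (total 0); column heights now [0 4 5 4 6 6 0], max=6

Answer: 0 4 5 4 6 6 0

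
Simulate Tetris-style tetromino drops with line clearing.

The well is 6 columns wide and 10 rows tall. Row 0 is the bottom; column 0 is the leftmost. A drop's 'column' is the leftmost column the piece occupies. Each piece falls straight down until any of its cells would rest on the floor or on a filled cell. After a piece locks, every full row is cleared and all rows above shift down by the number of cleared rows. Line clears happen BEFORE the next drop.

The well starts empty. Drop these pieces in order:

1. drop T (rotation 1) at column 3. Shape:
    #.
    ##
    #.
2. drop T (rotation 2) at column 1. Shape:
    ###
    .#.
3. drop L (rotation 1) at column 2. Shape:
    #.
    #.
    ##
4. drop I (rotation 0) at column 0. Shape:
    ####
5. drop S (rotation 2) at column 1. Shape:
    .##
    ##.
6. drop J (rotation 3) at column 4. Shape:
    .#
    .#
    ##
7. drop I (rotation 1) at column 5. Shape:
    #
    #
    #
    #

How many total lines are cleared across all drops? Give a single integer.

Answer: 0

Derivation:
Drop 1: T rot1 at col 3 lands with bottom-row=0; cleared 0 line(s) (total 0); column heights now [0 0 0 3 2 0], max=3
Drop 2: T rot2 at col 1 lands with bottom-row=2; cleared 0 line(s) (total 0); column heights now [0 4 4 4 2 0], max=4
Drop 3: L rot1 at col 2 lands with bottom-row=4; cleared 0 line(s) (total 0); column heights now [0 4 7 5 2 0], max=7
Drop 4: I rot0 at col 0 lands with bottom-row=7; cleared 0 line(s) (total 0); column heights now [8 8 8 8 2 0], max=8
Drop 5: S rot2 at col 1 lands with bottom-row=8; cleared 0 line(s) (total 0); column heights now [8 9 10 10 2 0], max=10
Drop 6: J rot3 at col 4 lands with bottom-row=2; cleared 0 line(s) (total 0); column heights now [8 9 10 10 3 5], max=10
Drop 7: I rot1 at col 5 lands with bottom-row=5; cleared 0 line(s) (total 0); column heights now [8 9 10 10 3 9], max=10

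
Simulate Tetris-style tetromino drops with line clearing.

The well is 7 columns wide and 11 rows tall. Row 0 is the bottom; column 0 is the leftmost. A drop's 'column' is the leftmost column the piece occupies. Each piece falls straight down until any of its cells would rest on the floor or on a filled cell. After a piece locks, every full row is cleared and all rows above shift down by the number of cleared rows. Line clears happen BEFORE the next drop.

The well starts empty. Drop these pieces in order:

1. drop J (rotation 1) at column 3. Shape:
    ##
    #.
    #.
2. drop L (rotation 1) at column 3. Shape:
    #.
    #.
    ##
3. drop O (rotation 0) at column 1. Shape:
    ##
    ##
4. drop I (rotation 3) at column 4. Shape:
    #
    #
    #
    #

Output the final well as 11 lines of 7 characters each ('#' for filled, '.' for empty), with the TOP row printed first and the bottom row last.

Answer: .......
.......
.......
....#..
....#..
...##..
...##..
...##..
...##..
.###...
.###...

Derivation:
Drop 1: J rot1 at col 3 lands with bottom-row=0; cleared 0 line(s) (total 0); column heights now [0 0 0 3 3 0 0], max=3
Drop 2: L rot1 at col 3 lands with bottom-row=3; cleared 0 line(s) (total 0); column heights now [0 0 0 6 4 0 0], max=6
Drop 3: O rot0 at col 1 lands with bottom-row=0; cleared 0 line(s) (total 0); column heights now [0 2 2 6 4 0 0], max=6
Drop 4: I rot3 at col 4 lands with bottom-row=4; cleared 0 line(s) (total 0); column heights now [0 2 2 6 8 0 0], max=8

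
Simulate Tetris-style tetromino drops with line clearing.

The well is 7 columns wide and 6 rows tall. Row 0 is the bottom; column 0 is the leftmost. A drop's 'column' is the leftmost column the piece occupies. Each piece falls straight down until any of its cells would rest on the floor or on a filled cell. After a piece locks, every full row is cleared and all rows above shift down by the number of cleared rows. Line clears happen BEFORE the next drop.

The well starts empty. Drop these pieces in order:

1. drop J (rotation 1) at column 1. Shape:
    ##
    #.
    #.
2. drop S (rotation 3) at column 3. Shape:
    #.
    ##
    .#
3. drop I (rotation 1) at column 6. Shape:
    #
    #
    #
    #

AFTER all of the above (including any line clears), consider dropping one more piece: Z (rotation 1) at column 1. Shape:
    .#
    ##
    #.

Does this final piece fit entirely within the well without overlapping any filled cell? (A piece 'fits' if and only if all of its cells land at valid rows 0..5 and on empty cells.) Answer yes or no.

Drop 1: J rot1 at col 1 lands with bottom-row=0; cleared 0 line(s) (total 0); column heights now [0 3 3 0 0 0 0], max=3
Drop 2: S rot3 at col 3 lands with bottom-row=0; cleared 0 line(s) (total 0); column heights now [0 3 3 3 2 0 0], max=3
Drop 3: I rot1 at col 6 lands with bottom-row=0; cleared 0 line(s) (total 0); column heights now [0 3 3 3 2 0 4], max=4
Test piece Z rot1 at col 1 (width 2): heights before test = [0 3 3 3 2 0 4]; fits = True

Answer: yes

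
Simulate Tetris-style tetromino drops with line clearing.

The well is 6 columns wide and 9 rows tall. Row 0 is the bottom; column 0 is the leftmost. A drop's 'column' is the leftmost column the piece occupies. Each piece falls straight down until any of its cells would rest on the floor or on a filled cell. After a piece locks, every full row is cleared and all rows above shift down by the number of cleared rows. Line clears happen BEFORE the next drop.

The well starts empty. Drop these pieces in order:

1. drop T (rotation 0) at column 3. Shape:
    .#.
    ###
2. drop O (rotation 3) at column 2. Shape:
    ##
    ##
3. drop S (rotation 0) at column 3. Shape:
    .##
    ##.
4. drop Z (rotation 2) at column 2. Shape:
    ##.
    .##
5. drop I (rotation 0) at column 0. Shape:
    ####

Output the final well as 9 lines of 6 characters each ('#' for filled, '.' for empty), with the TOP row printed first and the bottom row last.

Drop 1: T rot0 at col 3 lands with bottom-row=0; cleared 0 line(s) (total 0); column heights now [0 0 0 1 2 1], max=2
Drop 2: O rot3 at col 2 lands with bottom-row=1; cleared 0 line(s) (total 0); column heights now [0 0 3 3 2 1], max=3
Drop 3: S rot0 at col 3 lands with bottom-row=3; cleared 0 line(s) (total 0); column heights now [0 0 3 4 5 5], max=5
Drop 4: Z rot2 at col 2 lands with bottom-row=5; cleared 0 line(s) (total 0); column heights now [0 0 7 7 6 5], max=7
Drop 5: I rot0 at col 0 lands with bottom-row=7; cleared 0 line(s) (total 0); column heights now [8 8 8 8 6 5], max=8

Answer: ......
####..
..##..
...##.
....##
...##.
..##..
..###.
...###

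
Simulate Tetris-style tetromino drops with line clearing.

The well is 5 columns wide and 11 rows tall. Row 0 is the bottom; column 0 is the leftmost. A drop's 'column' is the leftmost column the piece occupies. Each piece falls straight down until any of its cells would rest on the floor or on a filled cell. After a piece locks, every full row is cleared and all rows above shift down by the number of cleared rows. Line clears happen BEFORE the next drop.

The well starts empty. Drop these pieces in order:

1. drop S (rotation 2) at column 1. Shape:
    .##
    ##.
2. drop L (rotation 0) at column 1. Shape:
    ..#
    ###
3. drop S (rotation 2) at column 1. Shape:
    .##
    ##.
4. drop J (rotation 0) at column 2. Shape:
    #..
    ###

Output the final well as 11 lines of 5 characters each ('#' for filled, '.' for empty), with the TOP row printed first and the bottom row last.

Answer: .....
.....
.....
.....
..#..
..###
..##.
.###.
.###.
..##.
.##..

Derivation:
Drop 1: S rot2 at col 1 lands with bottom-row=0; cleared 0 line(s) (total 0); column heights now [0 1 2 2 0], max=2
Drop 2: L rot0 at col 1 lands with bottom-row=2; cleared 0 line(s) (total 0); column heights now [0 3 3 4 0], max=4
Drop 3: S rot2 at col 1 lands with bottom-row=3; cleared 0 line(s) (total 0); column heights now [0 4 5 5 0], max=5
Drop 4: J rot0 at col 2 lands with bottom-row=5; cleared 0 line(s) (total 0); column heights now [0 4 7 6 6], max=7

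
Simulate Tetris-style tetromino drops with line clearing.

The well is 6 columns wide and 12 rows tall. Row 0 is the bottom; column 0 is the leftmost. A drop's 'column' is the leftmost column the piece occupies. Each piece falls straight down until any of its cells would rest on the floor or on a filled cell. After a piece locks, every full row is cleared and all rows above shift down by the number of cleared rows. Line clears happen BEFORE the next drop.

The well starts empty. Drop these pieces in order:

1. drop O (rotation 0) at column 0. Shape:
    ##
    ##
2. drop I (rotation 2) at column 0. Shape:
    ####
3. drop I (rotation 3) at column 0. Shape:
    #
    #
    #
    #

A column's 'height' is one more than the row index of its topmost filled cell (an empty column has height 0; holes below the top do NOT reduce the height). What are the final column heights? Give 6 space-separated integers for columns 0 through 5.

Answer: 7 3 3 3 0 0

Derivation:
Drop 1: O rot0 at col 0 lands with bottom-row=0; cleared 0 line(s) (total 0); column heights now [2 2 0 0 0 0], max=2
Drop 2: I rot2 at col 0 lands with bottom-row=2; cleared 0 line(s) (total 0); column heights now [3 3 3 3 0 0], max=3
Drop 3: I rot3 at col 0 lands with bottom-row=3; cleared 0 line(s) (total 0); column heights now [7 3 3 3 0 0], max=7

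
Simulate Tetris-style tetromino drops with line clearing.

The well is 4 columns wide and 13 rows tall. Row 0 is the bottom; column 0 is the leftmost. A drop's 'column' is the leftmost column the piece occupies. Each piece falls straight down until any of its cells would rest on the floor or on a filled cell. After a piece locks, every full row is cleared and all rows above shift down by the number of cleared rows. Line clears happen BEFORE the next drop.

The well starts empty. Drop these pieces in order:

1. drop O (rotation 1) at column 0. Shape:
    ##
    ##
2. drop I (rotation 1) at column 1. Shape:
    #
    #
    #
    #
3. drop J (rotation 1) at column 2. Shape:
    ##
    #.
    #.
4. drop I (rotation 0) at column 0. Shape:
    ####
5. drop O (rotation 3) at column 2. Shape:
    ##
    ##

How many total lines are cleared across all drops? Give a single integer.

Drop 1: O rot1 at col 0 lands with bottom-row=0; cleared 0 line(s) (total 0); column heights now [2 2 0 0], max=2
Drop 2: I rot1 at col 1 lands with bottom-row=2; cleared 0 line(s) (total 0); column heights now [2 6 0 0], max=6
Drop 3: J rot1 at col 2 lands with bottom-row=0; cleared 0 line(s) (total 0); column heights now [2 6 3 3], max=6
Drop 4: I rot0 at col 0 lands with bottom-row=6; cleared 1 line(s) (total 1); column heights now [2 6 3 3], max=6
Drop 5: O rot3 at col 2 lands with bottom-row=3; cleared 0 line(s) (total 1); column heights now [2 6 5 5], max=6

Answer: 1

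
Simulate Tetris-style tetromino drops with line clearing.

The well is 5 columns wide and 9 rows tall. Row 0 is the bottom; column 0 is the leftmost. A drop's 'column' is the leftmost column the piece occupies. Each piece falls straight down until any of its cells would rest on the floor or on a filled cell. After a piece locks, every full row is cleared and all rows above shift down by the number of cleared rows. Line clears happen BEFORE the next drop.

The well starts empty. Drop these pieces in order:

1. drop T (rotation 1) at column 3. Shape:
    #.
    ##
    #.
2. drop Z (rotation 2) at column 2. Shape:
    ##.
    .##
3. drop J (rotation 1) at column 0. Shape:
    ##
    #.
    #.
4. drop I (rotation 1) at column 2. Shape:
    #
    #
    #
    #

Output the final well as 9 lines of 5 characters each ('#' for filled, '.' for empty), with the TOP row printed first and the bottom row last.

Answer: ..#..
..#..
..#..
..#..
..##.
...##
##.#.
#..##
#..#.

Derivation:
Drop 1: T rot1 at col 3 lands with bottom-row=0; cleared 0 line(s) (total 0); column heights now [0 0 0 3 2], max=3
Drop 2: Z rot2 at col 2 lands with bottom-row=3; cleared 0 line(s) (total 0); column heights now [0 0 5 5 4], max=5
Drop 3: J rot1 at col 0 lands with bottom-row=0; cleared 0 line(s) (total 0); column heights now [3 3 5 5 4], max=5
Drop 4: I rot1 at col 2 lands with bottom-row=5; cleared 0 line(s) (total 0); column heights now [3 3 9 5 4], max=9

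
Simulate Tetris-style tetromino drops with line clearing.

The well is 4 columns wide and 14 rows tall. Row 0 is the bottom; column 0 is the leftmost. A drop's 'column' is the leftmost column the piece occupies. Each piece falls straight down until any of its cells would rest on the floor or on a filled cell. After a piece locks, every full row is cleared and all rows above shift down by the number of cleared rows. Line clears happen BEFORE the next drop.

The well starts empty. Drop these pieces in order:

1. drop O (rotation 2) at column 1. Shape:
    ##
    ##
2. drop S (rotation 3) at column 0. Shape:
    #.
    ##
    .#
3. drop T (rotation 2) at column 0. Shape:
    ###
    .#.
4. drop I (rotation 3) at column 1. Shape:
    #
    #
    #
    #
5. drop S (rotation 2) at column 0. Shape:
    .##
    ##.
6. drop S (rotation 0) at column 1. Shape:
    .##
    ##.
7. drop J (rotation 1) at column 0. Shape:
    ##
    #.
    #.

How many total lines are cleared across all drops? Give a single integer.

Answer: 1

Derivation:
Drop 1: O rot2 at col 1 lands with bottom-row=0; cleared 0 line(s) (total 0); column heights now [0 2 2 0], max=2
Drop 2: S rot3 at col 0 lands with bottom-row=2; cleared 0 line(s) (total 0); column heights now [5 4 2 0], max=5
Drop 3: T rot2 at col 0 lands with bottom-row=4; cleared 0 line(s) (total 0); column heights now [6 6 6 0], max=6
Drop 4: I rot3 at col 1 lands with bottom-row=6; cleared 0 line(s) (total 0); column heights now [6 10 6 0], max=10
Drop 5: S rot2 at col 0 lands with bottom-row=10; cleared 0 line(s) (total 0); column heights now [11 12 12 0], max=12
Drop 6: S rot0 at col 1 lands with bottom-row=12; cleared 0 line(s) (total 0); column heights now [11 13 14 14], max=14
Drop 7: J rot1 at col 0 lands with bottom-row=11; cleared 1 line(s) (total 1); column heights now [13 13 13 0], max=13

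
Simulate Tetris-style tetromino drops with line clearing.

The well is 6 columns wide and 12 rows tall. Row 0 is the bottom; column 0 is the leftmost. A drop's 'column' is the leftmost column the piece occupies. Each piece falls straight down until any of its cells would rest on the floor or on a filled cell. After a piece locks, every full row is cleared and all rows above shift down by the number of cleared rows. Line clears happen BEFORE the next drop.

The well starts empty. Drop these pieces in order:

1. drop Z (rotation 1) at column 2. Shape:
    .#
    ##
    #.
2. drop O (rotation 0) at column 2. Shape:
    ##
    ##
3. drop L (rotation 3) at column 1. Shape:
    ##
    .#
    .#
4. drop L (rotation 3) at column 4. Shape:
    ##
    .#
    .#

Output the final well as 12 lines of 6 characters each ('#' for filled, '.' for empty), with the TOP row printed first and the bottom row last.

Answer: ......
......
......
......
.##...
..#...
..#...
..##..
..##..
...###
..##.#
..#..#

Derivation:
Drop 1: Z rot1 at col 2 lands with bottom-row=0; cleared 0 line(s) (total 0); column heights now [0 0 2 3 0 0], max=3
Drop 2: O rot0 at col 2 lands with bottom-row=3; cleared 0 line(s) (total 0); column heights now [0 0 5 5 0 0], max=5
Drop 3: L rot3 at col 1 lands with bottom-row=5; cleared 0 line(s) (total 0); column heights now [0 8 8 5 0 0], max=8
Drop 4: L rot3 at col 4 lands with bottom-row=0; cleared 0 line(s) (total 0); column heights now [0 8 8 5 3 3], max=8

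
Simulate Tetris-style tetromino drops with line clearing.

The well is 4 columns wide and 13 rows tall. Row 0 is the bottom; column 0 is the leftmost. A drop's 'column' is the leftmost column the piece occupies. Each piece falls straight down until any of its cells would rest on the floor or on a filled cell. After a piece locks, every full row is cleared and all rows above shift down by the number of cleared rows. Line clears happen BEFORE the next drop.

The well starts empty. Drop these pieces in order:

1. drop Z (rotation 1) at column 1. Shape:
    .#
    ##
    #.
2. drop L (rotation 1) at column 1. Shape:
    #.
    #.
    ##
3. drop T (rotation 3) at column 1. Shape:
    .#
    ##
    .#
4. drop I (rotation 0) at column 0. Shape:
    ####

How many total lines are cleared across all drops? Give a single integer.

Drop 1: Z rot1 at col 1 lands with bottom-row=0; cleared 0 line(s) (total 0); column heights now [0 2 3 0], max=3
Drop 2: L rot1 at col 1 lands with bottom-row=3; cleared 0 line(s) (total 0); column heights now [0 6 4 0], max=6
Drop 3: T rot3 at col 1 lands with bottom-row=5; cleared 0 line(s) (total 0); column heights now [0 7 8 0], max=8
Drop 4: I rot0 at col 0 lands with bottom-row=8; cleared 1 line(s) (total 1); column heights now [0 7 8 0], max=8

Answer: 1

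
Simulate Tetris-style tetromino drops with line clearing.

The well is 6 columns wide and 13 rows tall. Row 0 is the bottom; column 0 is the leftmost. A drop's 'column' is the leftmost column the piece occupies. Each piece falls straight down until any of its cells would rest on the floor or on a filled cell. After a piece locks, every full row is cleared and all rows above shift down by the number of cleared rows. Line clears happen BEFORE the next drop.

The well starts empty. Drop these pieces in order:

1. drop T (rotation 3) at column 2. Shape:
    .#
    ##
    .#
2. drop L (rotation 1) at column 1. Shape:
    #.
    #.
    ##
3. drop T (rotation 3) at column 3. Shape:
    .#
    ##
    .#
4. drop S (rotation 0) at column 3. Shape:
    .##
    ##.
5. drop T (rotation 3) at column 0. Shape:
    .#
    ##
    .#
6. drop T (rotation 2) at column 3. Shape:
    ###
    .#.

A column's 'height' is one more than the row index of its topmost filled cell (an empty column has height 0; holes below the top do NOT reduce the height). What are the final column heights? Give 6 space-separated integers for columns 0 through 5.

Drop 1: T rot3 at col 2 lands with bottom-row=0; cleared 0 line(s) (total 0); column heights now [0 0 2 3 0 0], max=3
Drop 2: L rot1 at col 1 lands with bottom-row=2; cleared 0 line(s) (total 0); column heights now [0 5 3 3 0 0], max=5
Drop 3: T rot3 at col 3 lands with bottom-row=2; cleared 0 line(s) (total 0); column heights now [0 5 3 4 5 0], max=5
Drop 4: S rot0 at col 3 lands with bottom-row=5; cleared 0 line(s) (total 0); column heights now [0 5 3 6 7 7], max=7
Drop 5: T rot3 at col 0 lands with bottom-row=5; cleared 0 line(s) (total 0); column heights now [7 8 3 6 7 7], max=8
Drop 6: T rot2 at col 3 lands with bottom-row=7; cleared 0 line(s) (total 0); column heights now [7 8 3 9 9 9], max=9

Answer: 7 8 3 9 9 9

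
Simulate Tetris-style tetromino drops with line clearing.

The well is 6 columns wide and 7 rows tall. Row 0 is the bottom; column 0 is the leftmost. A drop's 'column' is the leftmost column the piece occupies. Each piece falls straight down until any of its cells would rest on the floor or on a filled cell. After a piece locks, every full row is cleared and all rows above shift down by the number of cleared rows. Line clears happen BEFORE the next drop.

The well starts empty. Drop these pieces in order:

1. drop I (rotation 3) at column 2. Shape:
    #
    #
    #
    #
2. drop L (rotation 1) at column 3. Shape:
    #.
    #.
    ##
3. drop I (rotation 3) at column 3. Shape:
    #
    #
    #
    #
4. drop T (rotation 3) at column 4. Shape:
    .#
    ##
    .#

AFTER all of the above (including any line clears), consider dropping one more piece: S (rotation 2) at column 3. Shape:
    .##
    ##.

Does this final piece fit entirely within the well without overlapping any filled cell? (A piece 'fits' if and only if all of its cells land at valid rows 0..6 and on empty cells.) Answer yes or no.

Drop 1: I rot3 at col 2 lands with bottom-row=0; cleared 0 line(s) (total 0); column heights now [0 0 4 0 0 0], max=4
Drop 2: L rot1 at col 3 lands with bottom-row=0; cleared 0 line(s) (total 0); column heights now [0 0 4 3 1 0], max=4
Drop 3: I rot3 at col 3 lands with bottom-row=3; cleared 0 line(s) (total 0); column heights now [0 0 4 7 1 0], max=7
Drop 4: T rot3 at col 4 lands with bottom-row=0; cleared 0 line(s) (total 0); column heights now [0 0 4 7 2 3], max=7
Test piece S rot2 at col 3 (width 3): heights before test = [0 0 4 7 2 3]; fits = False

Answer: no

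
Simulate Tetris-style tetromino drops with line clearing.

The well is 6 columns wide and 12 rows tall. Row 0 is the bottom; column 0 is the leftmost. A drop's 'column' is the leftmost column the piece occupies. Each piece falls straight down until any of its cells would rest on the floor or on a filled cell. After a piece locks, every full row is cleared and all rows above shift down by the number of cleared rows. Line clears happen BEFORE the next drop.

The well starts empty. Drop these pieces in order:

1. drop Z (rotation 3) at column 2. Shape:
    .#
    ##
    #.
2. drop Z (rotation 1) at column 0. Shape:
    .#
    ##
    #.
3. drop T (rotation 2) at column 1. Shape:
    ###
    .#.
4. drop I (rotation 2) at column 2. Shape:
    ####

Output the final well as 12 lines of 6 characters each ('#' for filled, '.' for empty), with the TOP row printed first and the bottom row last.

Drop 1: Z rot3 at col 2 lands with bottom-row=0; cleared 0 line(s) (total 0); column heights now [0 0 2 3 0 0], max=3
Drop 2: Z rot1 at col 0 lands with bottom-row=0; cleared 0 line(s) (total 0); column heights now [2 3 2 3 0 0], max=3
Drop 3: T rot2 at col 1 lands with bottom-row=2; cleared 0 line(s) (total 0); column heights now [2 4 4 4 0 0], max=4
Drop 4: I rot2 at col 2 lands with bottom-row=4; cleared 0 line(s) (total 0); column heights now [2 4 5 5 5 5], max=5

Answer: ......
......
......
......
......
......
......
..####
.###..
.###..
####..
#.#...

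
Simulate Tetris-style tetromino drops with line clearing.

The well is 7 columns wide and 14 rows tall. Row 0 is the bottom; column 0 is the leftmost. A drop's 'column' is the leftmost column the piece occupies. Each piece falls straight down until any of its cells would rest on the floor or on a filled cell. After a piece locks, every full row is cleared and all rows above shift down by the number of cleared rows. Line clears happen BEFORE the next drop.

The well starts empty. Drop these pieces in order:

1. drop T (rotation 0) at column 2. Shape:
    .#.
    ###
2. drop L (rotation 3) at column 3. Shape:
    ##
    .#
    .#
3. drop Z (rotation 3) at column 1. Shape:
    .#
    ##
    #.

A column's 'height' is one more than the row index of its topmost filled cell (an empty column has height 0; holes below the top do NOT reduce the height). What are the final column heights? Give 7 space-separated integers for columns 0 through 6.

Answer: 0 2 3 4 4 0 0

Derivation:
Drop 1: T rot0 at col 2 lands with bottom-row=0; cleared 0 line(s) (total 0); column heights now [0 0 1 2 1 0 0], max=2
Drop 2: L rot3 at col 3 lands with bottom-row=1; cleared 0 line(s) (total 0); column heights now [0 0 1 4 4 0 0], max=4
Drop 3: Z rot3 at col 1 lands with bottom-row=0; cleared 0 line(s) (total 0); column heights now [0 2 3 4 4 0 0], max=4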